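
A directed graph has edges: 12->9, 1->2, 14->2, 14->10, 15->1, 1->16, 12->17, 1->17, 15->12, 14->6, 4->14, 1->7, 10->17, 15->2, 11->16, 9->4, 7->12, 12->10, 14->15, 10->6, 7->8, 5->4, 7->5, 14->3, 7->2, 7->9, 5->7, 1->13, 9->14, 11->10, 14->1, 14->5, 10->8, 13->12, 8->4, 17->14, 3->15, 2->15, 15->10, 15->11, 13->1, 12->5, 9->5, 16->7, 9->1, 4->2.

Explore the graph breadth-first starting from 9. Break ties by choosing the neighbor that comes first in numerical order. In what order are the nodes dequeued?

Visit 9; enqueue 1, 4, 5, 14 → queue [1, 4, 5, 14]
Visit 1; enqueue 2, 7, 13, 16, 17 → queue [4, 5, 14, 2, 7, 13, 16, 17]
Visit 4 → queue [5, 14, 2, 7, 13, 16, 17]
Visit 5 → queue [14, 2, 7, 13, 16, 17]
Visit 14; enqueue 3, 6, 10, 15 → queue [2, 7, 13, 16, 17, 3, 6, 10, 15]
Visit 2 → queue [7, 13, 16, 17, 3, 6, 10, 15]
Visit 7; enqueue 8, 12 → queue [13, 16, 17, 3, 6, 10, 15, 8, 12]
Visit 13 → queue [16, 17, 3, 6, 10, 15, 8, 12]
Visit 16 → queue [17, 3, 6, 10, 15, 8, 12]
Visit 17 → queue [3, 6, 10, 15, 8, 12]
Visit 3 → queue [6, 10, 15, 8, 12]
Visit 6 → queue [10, 15, 8, 12]
Visit 10 → queue [15, 8, 12]
Visit 15; enqueue 11 → queue [8, 12, 11]
Visit 8 → queue [12, 11]
Visit 12 → queue [11]
Visit 11 → queue []

9 → 1 → 4 → 5 → 14 → 2 → 7 → 13 → 16 → 17 → 3 → 6 → 10 → 15 → 8 → 12 → 11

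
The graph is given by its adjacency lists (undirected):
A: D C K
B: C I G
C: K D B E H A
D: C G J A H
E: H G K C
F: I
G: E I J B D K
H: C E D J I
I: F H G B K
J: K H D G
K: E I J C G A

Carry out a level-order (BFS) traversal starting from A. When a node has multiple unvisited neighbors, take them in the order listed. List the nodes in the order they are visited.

A -> D -> C -> K -> G -> J -> H -> B -> E -> I -> F

Visit A; enqueue D, C, K → queue [D, C, K]
Visit D; enqueue G, J, H → queue [C, K, G, J, H]
Visit C; enqueue B, E → queue [K, G, J, H, B, E]
Visit K; enqueue I → queue [G, J, H, B, E, I]
Visit G → queue [J, H, B, E, I]
Visit J → queue [H, B, E, I]
Visit H → queue [B, E, I]
Visit B → queue [E, I]
Visit E → queue [I]
Visit I; enqueue F → queue [F]
Visit F → queue []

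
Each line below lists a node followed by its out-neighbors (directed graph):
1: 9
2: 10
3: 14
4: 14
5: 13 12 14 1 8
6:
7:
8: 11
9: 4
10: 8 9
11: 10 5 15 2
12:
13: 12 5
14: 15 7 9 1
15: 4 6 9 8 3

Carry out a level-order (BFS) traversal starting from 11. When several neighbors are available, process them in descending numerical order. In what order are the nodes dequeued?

11 → 15 → 10 → 5 → 2 → 9 → 8 → 6 → 4 → 3 → 14 → 13 → 12 → 1 → 7

Visit 11; enqueue 15, 10, 5, 2 → queue [15, 10, 5, 2]
Visit 15; enqueue 9, 8, 6, 4, 3 → queue [10, 5, 2, 9, 8, 6, 4, 3]
Visit 10 → queue [5, 2, 9, 8, 6, 4, 3]
Visit 5; enqueue 14, 13, 12, 1 → queue [2, 9, 8, 6, 4, 3, 14, 13, 12, 1]
Visit 2 → queue [9, 8, 6, 4, 3, 14, 13, 12, 1]
Visit 9 → queue [8, 6, 4, 3, 14, 13, 12, 1]
Visit 8 → queue [6, 4, 3, 14, 13, 12, 1]
Visit 6 → queue [4, 3, 14, 13, 12, 1]
Visit 4 → queue [3, 14, 13, 12, 1]
Visit 3 → queue [14, 13, 12, 1]
Visit 14; enqueue 7 → queue [13, 12, 1, 7]
Visit 13 → queue [12, 1, 7]
Visit 12 → queue [1, 7]
Visit 1 → queue [7]
Visit 7 → queue []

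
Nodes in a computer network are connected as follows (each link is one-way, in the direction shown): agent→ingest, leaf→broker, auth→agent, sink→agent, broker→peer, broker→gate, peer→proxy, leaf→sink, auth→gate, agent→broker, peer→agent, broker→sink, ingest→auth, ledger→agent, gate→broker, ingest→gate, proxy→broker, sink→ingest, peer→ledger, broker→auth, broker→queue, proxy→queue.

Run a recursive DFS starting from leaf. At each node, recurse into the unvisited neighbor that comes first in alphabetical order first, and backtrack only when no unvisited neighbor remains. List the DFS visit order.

leaf → broker → auth → agent → ingest → gate → peer → ledger → proxy → queue → sink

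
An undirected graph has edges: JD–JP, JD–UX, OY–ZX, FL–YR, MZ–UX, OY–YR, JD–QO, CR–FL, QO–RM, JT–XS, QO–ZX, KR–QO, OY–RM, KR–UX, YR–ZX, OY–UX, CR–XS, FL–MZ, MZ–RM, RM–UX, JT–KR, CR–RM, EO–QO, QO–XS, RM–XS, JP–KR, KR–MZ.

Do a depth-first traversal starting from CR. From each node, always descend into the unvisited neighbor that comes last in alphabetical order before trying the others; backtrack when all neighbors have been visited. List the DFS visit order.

Visit CR
CR → XS
XS → RM
RM → UX
UX → OY
OY → ZX
ZX → YR
YR → FL
FL → MZ
MZ → KR
KR → QO
QO → JD
JD → JP
QO → EO
KR → JT

CR, XS, RM, UX, OY, ZX, YR, FL, MZ, KR, QO, JD, JP, EO, JT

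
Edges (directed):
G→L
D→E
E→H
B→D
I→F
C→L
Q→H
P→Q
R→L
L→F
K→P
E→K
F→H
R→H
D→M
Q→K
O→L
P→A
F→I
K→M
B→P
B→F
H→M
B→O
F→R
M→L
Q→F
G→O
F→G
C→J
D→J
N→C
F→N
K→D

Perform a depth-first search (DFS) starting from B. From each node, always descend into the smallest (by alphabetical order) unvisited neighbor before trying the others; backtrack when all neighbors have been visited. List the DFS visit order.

B, D, E, H, M, L, F, G, O, I, N, C, J, R, K, P, A, Q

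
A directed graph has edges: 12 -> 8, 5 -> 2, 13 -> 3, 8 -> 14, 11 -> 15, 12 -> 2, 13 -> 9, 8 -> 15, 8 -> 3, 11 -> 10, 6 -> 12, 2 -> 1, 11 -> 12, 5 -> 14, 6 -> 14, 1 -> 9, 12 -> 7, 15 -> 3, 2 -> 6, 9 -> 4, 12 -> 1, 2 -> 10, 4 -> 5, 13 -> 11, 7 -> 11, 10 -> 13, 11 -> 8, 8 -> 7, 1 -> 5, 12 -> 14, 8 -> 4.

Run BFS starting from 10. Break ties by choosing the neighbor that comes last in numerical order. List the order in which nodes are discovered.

Visit 10; enqueue 13 → queue [13]
Visit 13; enqueue 11, 9, 3 → queue [11, 9, 3]
Visit 11; enqueue 15, 12, 8 → queue [9, 3, 15, 12, 8]
Visit 9; enqueue 4 → queue [3, 15, 12, 8, 4]
Visit 3 → queue [15, 12, 8, 4]
Visit 15 → queue [12, 8, 4]
Visit 12; enqueue 14, 7, 2, 1 → queue [8, 4, 14, 7, 2, 1]
Visit 8 → queue [4, 14, 7, 2, 1]
Visit 4; enqueue 5 → queue [14, 7, 2, 1, 5]
Visit 14 → queue [7, 2, 1, 5]
Visit 7 → queue [2, 1, 5]
Visit 2; enqueue 6 → queue [1, 5, 6]
Visit 1 → queue [5, 6]
Visit 5 → queue [6]
Visit 6 → queue []

10 13 11 9 3 15 12 8 4 14 7 2 1 5 6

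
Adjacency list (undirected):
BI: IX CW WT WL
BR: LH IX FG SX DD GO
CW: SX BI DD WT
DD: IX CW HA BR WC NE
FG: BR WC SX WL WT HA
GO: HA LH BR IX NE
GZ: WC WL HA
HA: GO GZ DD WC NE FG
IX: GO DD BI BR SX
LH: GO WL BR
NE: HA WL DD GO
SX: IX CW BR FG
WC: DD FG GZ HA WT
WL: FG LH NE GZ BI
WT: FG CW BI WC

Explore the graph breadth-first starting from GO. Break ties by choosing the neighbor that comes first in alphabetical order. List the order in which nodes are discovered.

GO -> BR -> HA -> IX -> LH -> NE -> DD -> FG -> SX -> GZ -> WC -> BI -> WL -> CW -> WT

Visit GO; enqueue BR, HA, IX, LH, NE → queue [BR, HA, IX, LH, NE]
Visit BR; enqueue DD, FG, SX → queue [HA, IX, LH, NE, DD, FG, SX]
Visit HA; enqueue GZ, WC → queue [IX, LH, NE, DD, FG, SX, GZ, WC]
Visit IX; enqueue BI → queue [LH, NE, DD, FG, SX, GZ, WC, BI]
Visit LH; enqueue WL → queue [NE, DD, FG, SX, GZ, WC, BI, WL]
Visit NE → queue [DD, FG, SX, GZ, WC, BI, WL]
Visit DD; enqueue CW → queue [FG, SX, GZ, WC, BI, WL, CW]
Visit FG; enqueue WT → queue [SX, GZ, WC, BI, WL, CW, WT]
Visit SX → queue [GZ, WC, BI, WL, CW, WT]
Visit GZ → queue [WC, BI, WL, CW, WT]
Visit WC → queue [BI, WL, CW, WT]
Visit BI → queue [WL, CW, WT]
Visit WL → queue [CW, WT]
Visit CW → queue [WT]
Visit WT → queue []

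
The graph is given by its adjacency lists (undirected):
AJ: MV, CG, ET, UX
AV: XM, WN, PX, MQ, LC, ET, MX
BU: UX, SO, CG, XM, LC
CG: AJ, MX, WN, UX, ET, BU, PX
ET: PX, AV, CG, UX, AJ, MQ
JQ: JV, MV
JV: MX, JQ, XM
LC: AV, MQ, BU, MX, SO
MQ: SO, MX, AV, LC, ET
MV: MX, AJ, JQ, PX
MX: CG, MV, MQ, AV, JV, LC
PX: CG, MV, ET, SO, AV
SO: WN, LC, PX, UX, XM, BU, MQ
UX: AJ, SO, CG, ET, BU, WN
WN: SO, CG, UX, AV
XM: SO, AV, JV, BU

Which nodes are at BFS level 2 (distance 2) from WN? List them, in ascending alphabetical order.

AJ, BU, ET, LC, MQ, MX, PX, XM

Level 0: WN
Level 1: AV, CG, SO, UX
Level 2: AJ, BU, ET, LC, MQ, MX, PX, XM
Level 3: JV, MV
Level 4: JQ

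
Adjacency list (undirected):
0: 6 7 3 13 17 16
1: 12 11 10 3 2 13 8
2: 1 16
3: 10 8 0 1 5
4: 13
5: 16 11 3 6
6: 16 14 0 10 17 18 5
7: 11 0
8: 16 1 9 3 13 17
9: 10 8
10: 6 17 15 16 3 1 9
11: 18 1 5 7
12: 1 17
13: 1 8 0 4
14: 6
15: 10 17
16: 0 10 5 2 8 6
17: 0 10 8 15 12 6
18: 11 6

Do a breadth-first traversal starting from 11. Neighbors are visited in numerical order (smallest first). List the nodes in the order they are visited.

Visit 11; enqueue 1, 5, 7, 18 → queue [1, 5, 7, 18]
Visit 1; enqueue 2, 3, 8, 10, 12, 13 → queue [5, 7, 18, 2, 3, 8, 10, 12, 13]
Visit 5; enqueue 6, 16 → queue [7, 18, 2, 3, 8, 10, 12, 13, 6, 16]
Visit 7; enqueue 0 → queue [18, 2, 3, 8, 10, 12, 13, 6, 16, 0]
Visit 18 → queue [2, 3, 8, 10, 12, 13, 6, 16, 0]
Visit 2 → queue [3, 8, 10, 12, 13, 6, 16, 0]
Visit 3 → queue [8, 10, 12, 13, 6, 16, 0]
Visit 8; enqueue 9, 17 → queue [10, 12, 13, 6, 16, 0, 9, 17]
Visit 10; enqueue 15 → queue [12, 13, 6, 16, 0, 9, 17, 15]
Visit 12 → queue [13, 6, 16, 0, 9, 17, 15]
Visit 13; enqueue 4 → queue [6, 16, 0, 9, 17, 15, 4]
Visit 6; enqueue 14 → queue [16, 0, 9, 17, 15, 4, 14]
Visit 16 → queue [0, 9, 17, 15, 4, 14]
Visit 0 → queue [9, 17, 15, 4, 14]
Visit 9 → queue [17, 15, 4, 14]
Visit 17 → queue [15, 4, 14]
Visit 15 → queue [4, 14]
Visit 4 → queue [14]
Visit 14 → queue []

11, 1, 5, 7, 18, 2, 3, 8, 10, 12, 13, 6, 16, 0, 9, 17, 15, 4, 14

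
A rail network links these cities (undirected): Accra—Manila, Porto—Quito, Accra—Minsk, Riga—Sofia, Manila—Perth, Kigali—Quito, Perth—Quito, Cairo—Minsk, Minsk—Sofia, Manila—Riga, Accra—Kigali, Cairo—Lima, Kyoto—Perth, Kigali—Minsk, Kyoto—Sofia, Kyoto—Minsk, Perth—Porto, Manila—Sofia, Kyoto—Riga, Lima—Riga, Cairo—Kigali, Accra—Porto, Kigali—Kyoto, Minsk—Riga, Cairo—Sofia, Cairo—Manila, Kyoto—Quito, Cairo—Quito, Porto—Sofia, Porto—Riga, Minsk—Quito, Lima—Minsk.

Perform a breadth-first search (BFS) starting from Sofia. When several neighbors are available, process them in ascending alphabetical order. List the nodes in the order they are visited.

Sofia -> Cairo -> Kyoto -> Manila -> Minsk -> Porto -> Riga -> Kigali -> Lima -> Quito -> Perth -> Accra

Visit Sofia; enqueue Cairo, Kyoto, Manila, Minsk, Porto, Riga → queue [Cairo, Kyoto, Manila, Minsk, Porto, Riga]
Visit Cairo; enqueue Kigali, Lima, Quito → queue [Kyoto, Manila, Minsk, Porto, Riga, Kigali, Lima, Quito]
Visit Kyoto; enqueue Perth → queue [Manila, Minsk, Porto, Riga, Kigali, Lima, Quito, Perth]
Visit Manila; enqueue Accra → queue [Minsk, Porto, Riga, Kigali, Lima, Quito, Perth, Accra]
Visit Minsk → queue [Porto, Riga, Kigali, Lima, Quito, Perth, Accra]
Visit Porto → queue [Riga, Kigali, Lima, Quito, Perth, Accra]
Visit Riga → queue [Kigali, Lima, Quito, Perth, Accra]
Visit Kigali → queue [Lima, Quito, Perth, Accra]
Visit Lima → queue [Quito, Perth, Accra]
Visit Quito → queue [Perth, Accra]
Visit Perth → queue [Accra]
Visit Accra → queue []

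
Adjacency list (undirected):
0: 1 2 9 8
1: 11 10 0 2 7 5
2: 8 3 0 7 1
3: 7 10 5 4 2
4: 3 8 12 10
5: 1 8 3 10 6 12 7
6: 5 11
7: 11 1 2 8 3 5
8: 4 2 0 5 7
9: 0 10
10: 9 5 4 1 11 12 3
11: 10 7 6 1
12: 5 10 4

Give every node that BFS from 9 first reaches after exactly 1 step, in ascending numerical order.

0, 10

Level 0: 9
Level 1: 0, 10
Level 2: 1, 2, 3, 4, 5, 8, 11, 12
Level 3: 6, 7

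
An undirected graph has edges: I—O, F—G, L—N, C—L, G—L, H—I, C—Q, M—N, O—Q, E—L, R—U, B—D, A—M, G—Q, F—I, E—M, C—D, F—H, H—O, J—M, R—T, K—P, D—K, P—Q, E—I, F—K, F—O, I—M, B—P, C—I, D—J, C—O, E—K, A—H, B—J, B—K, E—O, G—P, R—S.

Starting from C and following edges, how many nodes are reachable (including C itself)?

BFS from C visits: C, D, I, L, O, Q, B, J, K, E, F, H, M, G, N, P, A
Reachable nodes: 17 of 21 total.

17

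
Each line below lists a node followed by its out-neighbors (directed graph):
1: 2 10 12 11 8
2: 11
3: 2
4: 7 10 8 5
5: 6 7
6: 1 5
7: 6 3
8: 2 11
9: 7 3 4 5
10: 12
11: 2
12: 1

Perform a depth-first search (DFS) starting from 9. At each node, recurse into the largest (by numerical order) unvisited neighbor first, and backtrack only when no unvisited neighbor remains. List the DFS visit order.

Visit 9
9 → 7
7 → 6
6 → 5
6 → 1
1 → 12
1 → 11
11 → 2
1 → 10
1 → 8
7 → 3
9 → 4

9 -> 7 -> 6 -> 5 -> 1 -> 12 -> 11 -> 2 -> 10 -> 8 -> 3 -> 4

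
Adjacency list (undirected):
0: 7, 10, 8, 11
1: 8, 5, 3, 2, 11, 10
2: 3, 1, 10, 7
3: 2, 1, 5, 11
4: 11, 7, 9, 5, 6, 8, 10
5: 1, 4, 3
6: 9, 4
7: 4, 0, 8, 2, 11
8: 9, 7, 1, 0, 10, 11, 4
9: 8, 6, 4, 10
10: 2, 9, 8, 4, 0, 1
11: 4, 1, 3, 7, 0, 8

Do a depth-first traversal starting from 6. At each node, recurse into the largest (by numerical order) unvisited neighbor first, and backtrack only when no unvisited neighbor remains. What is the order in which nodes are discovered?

Visit 6
6 → 9
9 → 10
10 → 8
8 → 11
11 → 7
7 → 4
4 → 5
5 → 3
3 → 2
2 → 1
7 → 0

6 9 10 8 11 7 4 5 3 2 1 0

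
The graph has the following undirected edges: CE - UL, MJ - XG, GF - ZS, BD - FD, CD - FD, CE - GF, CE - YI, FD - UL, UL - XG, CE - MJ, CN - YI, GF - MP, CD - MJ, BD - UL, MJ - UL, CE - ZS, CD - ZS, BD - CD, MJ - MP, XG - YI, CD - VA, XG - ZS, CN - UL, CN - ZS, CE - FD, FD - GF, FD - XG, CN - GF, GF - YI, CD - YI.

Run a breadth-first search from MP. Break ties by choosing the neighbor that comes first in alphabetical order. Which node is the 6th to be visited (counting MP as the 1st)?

FD

Visit MP; enqueue GF, MJ → queue [GF, MJ]
Visit GF; enqueue CE, CN, FD, YI, ZS → queue [MJ, CE, CN, FD, YI, ZS]
Visit MJ; enqueue CD, UL, XG → queue [CE, CN, FD, YI, ZS, CD, UL, XG]
Visit CE → queue [CN, FD, YI, ZS, CD, UL, XG]
Visit CN → queue [FD, YI, ZS, CD, UL, XG]
Visit FD; enqueue BD → queue [YI, ZS, CD, UL, XG, BD]
Visit YI → queue [ZS, CD, UL, XG, BD]
Visit ZS → queue [CD, UL, XG, BD]
Visit CD; enqueue VA → queue [UL, XG, BD, VA]
Visit UL → queue [XG, BD, VA]
Visit XG → queue [BD, VA]
Visit BD → queue [VA]
Visit VA → queue []

Visit order: MP, GF, MJ, CE, CN, FD, YI, ZS, CD, UL, XG, BD, VA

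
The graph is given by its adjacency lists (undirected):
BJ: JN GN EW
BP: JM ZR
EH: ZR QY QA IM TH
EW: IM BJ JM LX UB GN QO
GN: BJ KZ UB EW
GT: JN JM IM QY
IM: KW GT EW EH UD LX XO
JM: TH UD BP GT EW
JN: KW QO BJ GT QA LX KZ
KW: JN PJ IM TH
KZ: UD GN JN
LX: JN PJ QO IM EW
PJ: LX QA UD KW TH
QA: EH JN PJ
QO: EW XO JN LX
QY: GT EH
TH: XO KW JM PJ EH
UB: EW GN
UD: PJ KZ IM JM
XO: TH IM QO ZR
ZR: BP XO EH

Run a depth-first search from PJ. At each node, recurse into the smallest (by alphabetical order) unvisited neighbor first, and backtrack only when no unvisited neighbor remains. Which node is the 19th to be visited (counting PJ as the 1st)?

Visit PJ
PJ → KW
KW → IM
IM → EH
EH → QA
QA → JN
JN → BJ
BJ → EW
EW → GN
GN → KZ
KZ → UD
UD → JM
JM → BP
BP → ZR
ZR → XO
XO → QO
QO → LX
XO → TH
JM → GT
GT → QY
GN → UB

Visit order: PJ, KW, IM, EH, QA, JN, BJ, EW, GN, KZ, UD, JM, BP, ZR, XO, QO, LX, TH, GT, QY, UB

GT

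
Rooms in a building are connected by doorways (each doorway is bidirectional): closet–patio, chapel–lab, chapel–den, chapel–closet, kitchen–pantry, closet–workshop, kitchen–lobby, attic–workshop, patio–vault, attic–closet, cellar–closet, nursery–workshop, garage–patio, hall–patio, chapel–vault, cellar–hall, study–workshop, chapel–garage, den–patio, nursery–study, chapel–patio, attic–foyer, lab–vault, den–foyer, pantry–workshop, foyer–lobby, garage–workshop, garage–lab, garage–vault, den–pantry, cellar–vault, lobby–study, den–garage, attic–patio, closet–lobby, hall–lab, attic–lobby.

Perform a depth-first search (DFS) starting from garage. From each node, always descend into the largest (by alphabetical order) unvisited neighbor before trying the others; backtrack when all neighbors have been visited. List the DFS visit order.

Visit garage
garage → workshop
workshop → study
study → nursery
study → lobby
lobby → kitchen
kitchen → pantry
pantry → den
den → patio
patio → vault
vault → lab
lab → hall
hall → cellar
cellar → closet
closet → chapel
closet → attic
attic → foyer

garage -> workshop -> study -> nursery -> lobby -> kitchen -> pantry -> den -> patio -> vault -> lab -> hall -> cellar -> closet -> chapel -> attic -> foyer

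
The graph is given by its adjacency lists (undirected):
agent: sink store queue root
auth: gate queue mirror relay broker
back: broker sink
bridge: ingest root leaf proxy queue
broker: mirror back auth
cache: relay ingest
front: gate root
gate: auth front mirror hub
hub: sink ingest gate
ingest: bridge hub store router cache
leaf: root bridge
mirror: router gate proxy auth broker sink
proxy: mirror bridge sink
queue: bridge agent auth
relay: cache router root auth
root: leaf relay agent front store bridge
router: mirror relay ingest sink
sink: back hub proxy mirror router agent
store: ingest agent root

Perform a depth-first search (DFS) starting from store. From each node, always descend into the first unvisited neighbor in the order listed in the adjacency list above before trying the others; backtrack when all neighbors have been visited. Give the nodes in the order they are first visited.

store → ingest → bridge → root → leaf → relay → cache → router → mirror → gate → auth → queue → agent → sink → back → broker → hub → proxy → front

Visit store
store → ingest
ingest → bridge
bridge → root
root → leaf
root → relay
relay → cache
relay → router
router → mirror
mirror → gate
gate → auth
auth → queue
queue → agent
agent → sink
sink → back
back → broker
sink → hub
sink → proxy
gate → front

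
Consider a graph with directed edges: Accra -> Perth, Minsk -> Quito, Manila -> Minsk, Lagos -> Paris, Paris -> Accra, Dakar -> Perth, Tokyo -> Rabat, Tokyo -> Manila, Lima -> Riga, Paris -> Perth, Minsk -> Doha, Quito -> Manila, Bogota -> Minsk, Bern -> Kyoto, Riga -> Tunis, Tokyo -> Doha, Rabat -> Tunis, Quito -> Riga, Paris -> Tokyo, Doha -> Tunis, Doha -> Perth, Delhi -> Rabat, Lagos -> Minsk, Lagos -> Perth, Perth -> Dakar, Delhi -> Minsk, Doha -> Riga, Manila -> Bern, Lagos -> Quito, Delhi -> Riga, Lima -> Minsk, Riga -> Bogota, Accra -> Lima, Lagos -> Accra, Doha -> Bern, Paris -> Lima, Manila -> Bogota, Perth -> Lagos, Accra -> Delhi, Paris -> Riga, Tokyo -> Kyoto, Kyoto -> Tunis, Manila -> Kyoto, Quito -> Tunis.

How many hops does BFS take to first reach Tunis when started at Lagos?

2

Level 0: Lagos
Level 1: Accra, Minsk, Paris, Perth, Quito
Level 2: Dakar, Delhi, Doha, Lima, Manila, Riga, Tokyo, Tunis
Level 3: Bern, Bogota, Kyoto, Rabat
Tunis first appears at level 2.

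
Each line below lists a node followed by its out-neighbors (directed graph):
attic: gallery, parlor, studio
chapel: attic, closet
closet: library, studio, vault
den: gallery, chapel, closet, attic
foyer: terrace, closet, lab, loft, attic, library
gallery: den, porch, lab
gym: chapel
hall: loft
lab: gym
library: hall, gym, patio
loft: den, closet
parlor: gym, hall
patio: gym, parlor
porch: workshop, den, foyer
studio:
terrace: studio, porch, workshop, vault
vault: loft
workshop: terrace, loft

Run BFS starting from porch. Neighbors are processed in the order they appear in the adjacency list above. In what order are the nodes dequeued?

Visit porch; enqueue workshop, den, foyer → queue [workshop, den, foyer]
Visit workshop; enqueue terrace, loft → queue [den, foyer, terrace, loft]
Visit den; enqueue gallery, chapel, closet, attic → queue [foyer, terrace, loft, gallery, chapel, closet, attic]
Visit foyer; enqueue lab, library → queue [terrace, loft, gallery, chapel, closet, attic, lab, library]
Visit terrace; enqueue studio, vault → queue [loft, gallery, chapel, closet, attic, lab, library, studio, vault]
Visit loft → queue [gallery, chapel, closet, attic, lab, library, studio, vault]
Visit gallery → queue [chapel, closet, attic, lab, library, studio, vault]
Visit chapel → queue [closet, attic, lab, library, studio, vault]
Visit closet → queue [attic, lab, library, studio, vault]
Visit attic; enqueue parlor → queue [lab, library, studio, vault, parlor]
Visit lab; enqueue gym → queue [library, studio, vault, parlor, gym]
Visit library; enqueue hall, patio → queue [studio, vault, parlor, gym, hall, patio]
Visit studio → queue [vault, parlor, gym, hall, patio]
Visit vault → queue [parlor, gym, hall, patio]
Visit parlor → queue [gym, hall, patio]
Visit gym → queue [hall, patio]
Visit hall → queue [patio]
Visit patio → queue []

porch -> workshop -> den -> foyer -> terrace -> loft -> gallery -> chapel -> closet -> attic -> lab -> library -> studio -> vault -> parlor -> gym -> hall -> patio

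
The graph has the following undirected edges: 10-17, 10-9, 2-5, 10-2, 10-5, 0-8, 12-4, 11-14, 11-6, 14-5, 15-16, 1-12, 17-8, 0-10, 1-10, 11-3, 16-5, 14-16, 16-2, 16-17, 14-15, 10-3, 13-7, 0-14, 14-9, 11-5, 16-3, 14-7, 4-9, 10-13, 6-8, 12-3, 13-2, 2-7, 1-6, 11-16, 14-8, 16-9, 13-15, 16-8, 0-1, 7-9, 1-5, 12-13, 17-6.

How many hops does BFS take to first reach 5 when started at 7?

2

Level 0: 7
Level 1: 2, 9, 13, 14
Level 2: 0, 4, 5, 8, 10, 11, 12, 15, 16
Level 3: 1, 3, 6, 17
5 first appears at level 2.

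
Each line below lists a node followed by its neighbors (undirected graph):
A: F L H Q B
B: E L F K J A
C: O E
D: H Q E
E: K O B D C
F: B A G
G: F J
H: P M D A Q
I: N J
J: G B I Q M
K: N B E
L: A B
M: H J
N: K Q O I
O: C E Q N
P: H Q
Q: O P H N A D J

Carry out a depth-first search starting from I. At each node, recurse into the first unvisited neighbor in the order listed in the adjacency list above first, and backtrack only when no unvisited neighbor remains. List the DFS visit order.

I, N, K, B, E, O, C, Q, P, H, M, J, G, F, A, L, D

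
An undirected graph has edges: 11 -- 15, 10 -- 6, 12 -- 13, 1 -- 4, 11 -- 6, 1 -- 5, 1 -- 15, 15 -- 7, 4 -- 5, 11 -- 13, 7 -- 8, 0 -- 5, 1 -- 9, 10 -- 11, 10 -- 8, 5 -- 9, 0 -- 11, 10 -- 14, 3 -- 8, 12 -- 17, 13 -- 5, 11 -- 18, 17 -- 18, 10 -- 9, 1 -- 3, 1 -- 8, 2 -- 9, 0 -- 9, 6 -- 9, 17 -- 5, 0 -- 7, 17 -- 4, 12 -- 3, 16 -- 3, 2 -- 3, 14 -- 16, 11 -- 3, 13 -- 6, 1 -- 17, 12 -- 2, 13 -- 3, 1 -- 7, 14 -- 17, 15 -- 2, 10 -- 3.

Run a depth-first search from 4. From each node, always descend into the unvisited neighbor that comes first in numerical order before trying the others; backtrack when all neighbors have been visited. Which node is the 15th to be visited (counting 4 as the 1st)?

18

Visit 4
4 → 1
1 → 3
3 → 2
2 → 9
9 → 0
0 → 5
5 → 13
13 → 6
6 → 10
10 → 8
8 → 7
7 → 15
15 → 11
11 → 18
18 → 17
17 → 12
17 → 14
14 → 16

Visit order: 4, 1, 3, 2, 9, 0, 5, 13, 6, 10, 8, 7, 15, 11, 18, 17, 12, 14, 16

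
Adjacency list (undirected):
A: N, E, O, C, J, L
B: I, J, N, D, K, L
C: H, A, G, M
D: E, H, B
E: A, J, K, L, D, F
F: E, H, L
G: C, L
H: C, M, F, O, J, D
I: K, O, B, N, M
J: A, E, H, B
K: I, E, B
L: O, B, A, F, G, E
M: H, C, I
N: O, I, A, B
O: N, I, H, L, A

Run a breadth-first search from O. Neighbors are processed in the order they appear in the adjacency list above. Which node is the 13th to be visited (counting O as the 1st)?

Visit O; enqueue N, I, H, L, A → queue [N, I, H, L, A]
Visit N; enqueue B → queue [I, H, L, A, B]
Visit I; enqueue K, M → queue [H, L, A, B, K, M]
Visit H; enqueue C, F, J, D → queue [L, A, B, K, M, C, F, J, D]
Visit L; enqueue G, E → queue [A, B, K, M, C, F, J, D, G, E]
Visit A → queue [B, K, M, C, F, J, D, G, E]
Visit B → queue [K, M, C, F, J, D, G, E]
Visit K → queue [M, C, F, J, D, G, E]
Visit M → queue [C, F, J, D, G, E]
Visit C → queue [F, J, D, G, E]
Visit F → queue [J, D, G, E]
Visit J → queue [D, G, E]
Visit D → queue [G, E]
Visit G → queue [E]
Visit E → queue []

Visit order: O, N, I, H, L, A, B, K, M, C, F, J, D, G, E

D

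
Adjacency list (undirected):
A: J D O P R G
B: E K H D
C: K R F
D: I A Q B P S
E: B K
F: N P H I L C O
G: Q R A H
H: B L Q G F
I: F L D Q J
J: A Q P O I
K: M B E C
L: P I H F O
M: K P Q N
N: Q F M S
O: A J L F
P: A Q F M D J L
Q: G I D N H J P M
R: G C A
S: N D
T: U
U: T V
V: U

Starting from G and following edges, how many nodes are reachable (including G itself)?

19

BFS from G visits: G, R, Q, H, A, C, P, N, M, J, I, D, L, F, B, O, K, S, E
Reachable nodes: 19 of 22 total.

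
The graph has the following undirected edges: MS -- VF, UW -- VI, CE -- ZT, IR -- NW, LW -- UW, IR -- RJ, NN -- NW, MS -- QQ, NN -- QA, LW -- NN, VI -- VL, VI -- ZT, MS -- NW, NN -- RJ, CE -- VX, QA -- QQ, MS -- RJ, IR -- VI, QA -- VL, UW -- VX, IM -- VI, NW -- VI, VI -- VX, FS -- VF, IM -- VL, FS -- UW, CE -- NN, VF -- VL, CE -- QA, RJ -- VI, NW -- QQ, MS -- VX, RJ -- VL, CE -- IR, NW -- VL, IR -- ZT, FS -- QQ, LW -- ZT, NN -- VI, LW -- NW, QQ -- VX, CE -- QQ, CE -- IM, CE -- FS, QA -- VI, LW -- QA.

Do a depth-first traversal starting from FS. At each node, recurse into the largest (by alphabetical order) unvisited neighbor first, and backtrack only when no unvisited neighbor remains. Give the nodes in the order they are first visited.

FS, VF, VL, VI, ZT, LW, UW, VX, QQ, QA, NN, RJ, MS, NW, IR, CE, IM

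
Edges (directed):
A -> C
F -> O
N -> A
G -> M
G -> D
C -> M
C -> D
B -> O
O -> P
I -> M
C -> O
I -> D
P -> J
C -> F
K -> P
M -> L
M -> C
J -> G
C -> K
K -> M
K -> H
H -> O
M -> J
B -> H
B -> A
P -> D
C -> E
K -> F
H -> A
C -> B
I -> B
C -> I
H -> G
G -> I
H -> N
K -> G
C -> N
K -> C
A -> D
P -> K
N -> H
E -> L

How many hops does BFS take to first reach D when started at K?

Level 0: K
Level 1: C, F, G, H, M, P
Level 2: A, B, D, E, I, J, L, N, O
D first appears at level 2.

2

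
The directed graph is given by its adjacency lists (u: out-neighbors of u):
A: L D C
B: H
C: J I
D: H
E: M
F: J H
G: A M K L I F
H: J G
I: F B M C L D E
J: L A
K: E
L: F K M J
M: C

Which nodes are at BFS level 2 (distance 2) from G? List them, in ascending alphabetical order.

B, C, D, E, H, J

Level 0: G
Level 1: A, F, I, K, L, M
Level 2: B, C, D, E, H, J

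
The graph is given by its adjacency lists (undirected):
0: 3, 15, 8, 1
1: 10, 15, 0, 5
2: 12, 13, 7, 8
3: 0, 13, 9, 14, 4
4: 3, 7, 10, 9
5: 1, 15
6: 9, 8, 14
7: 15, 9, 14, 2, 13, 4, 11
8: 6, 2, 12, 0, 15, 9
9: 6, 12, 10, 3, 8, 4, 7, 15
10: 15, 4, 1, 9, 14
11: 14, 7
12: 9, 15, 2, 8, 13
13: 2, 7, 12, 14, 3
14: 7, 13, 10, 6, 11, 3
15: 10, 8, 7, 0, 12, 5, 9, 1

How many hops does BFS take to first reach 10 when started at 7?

Level 0: 7
Level 1: 2, 4, 9, 11, 13, 14, 15
Level 2: 0, 1, 3, 5, 6, 8, 10, 12
10 first appears at level 2.

2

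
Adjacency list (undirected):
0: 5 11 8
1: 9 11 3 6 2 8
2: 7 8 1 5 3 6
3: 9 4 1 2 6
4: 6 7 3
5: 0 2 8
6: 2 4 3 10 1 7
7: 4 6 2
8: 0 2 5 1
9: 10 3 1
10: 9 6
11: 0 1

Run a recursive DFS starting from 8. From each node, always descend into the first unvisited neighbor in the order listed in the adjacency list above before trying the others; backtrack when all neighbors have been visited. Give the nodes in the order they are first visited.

Visit 8
8 → 0
0 → 5
5 → 2
2 → 7
7 → 4
4 → 6
6 → 3
3 → 9
9 → 10
9 → 1
1 → 11

8 -> 0 -> 5 -> 2 -> 7 -> 4 -> 6 -> 3 -> 9 -> 10 -> 1 -> 11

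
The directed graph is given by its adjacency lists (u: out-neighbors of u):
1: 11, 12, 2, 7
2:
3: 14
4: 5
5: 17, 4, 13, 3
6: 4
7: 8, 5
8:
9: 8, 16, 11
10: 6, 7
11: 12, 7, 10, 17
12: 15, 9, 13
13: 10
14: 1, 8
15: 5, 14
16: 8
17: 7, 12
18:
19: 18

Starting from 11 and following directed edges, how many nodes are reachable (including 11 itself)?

17

BFS from 11 visits: 11, 17, 12, 10, 7, 15, 13, 9, 6, 8, 5, 14, 16, 4, 3, 1, 2
Reachable nodes: 17 of 19 total.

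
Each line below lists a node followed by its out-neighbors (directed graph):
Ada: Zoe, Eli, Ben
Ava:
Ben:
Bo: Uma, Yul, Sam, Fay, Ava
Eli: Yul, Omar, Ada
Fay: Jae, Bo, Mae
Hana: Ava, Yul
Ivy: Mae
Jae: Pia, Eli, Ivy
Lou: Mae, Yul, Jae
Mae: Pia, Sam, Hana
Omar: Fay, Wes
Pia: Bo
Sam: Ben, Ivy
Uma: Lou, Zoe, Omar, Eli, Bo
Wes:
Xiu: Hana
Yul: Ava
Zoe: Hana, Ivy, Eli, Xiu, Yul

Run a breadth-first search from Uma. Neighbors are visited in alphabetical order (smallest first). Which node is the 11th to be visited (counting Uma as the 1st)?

Visit Uma; enqueue Bo, Eli, Lou, Omar, Zoe → queue [Bo, Eli, Lou, Omar, Zoe]
Visit Bo; enqueue Ava, Fay, Sam, Yul → queue [Eli, Lou, Omar, Zoe, Ava, Fay, Sam, Yul]
Visit Eli; enqueue Ada → queue [Lou, Omar, Zoe, Ava, Fay, Sam, Yul, Ada]
Visit Lou; enqueue Jae, Mae → queue [Omar, Zoe, Ava, Fay, Sam, Yul, Ada, Jae, Mae]
Visit Omar; enqueue Wes → queue [Zoe, Ava, Fay, Sam, Yul, Ada, Jae, Mae, Wes]
Visit Zoe; enqueue Hana, Ivy, Xiu → queue [Ava, Fay, Sam, Yul, Ada, Jae, Mae, Wes, Hana, Ivy, Xiu]
Visit Ava → queue [Fay, Sam, Yul, Ada, Jae, Mae, Wes, Hana, Ivy, Xiu]
Visit Fay → queue [Sam, Yul, Ada, Jae, Mae, Wes, Hana, Ivy, Xiu]
Visit Sam; enqueue Ben → queue [Yul, Ada, Jae, Mae, Wes, Hana, Ivy, Xiu, Ben]
Visit Yul → queue [Ada, Jae, Mae, Wes, Hana, Ivy, Xiu, Ben]
Visit Ada → queue [Jae, Mae, Wes, Hana, Ivy, Xiu, Ben]
Visit Jae; enqueue Pia → queue [Mae, Wes, Hana, Ivy, Xiu, Ben, Pia]
Visit Mae → queue [Wes, Hana, Ivy, Xiu, Ben, Pia]
Visit Wes → queue [Hana, Ivy, Xiu, Ben, Pia]
Visit Hana → queue [Ivy, Xiu, Ben, Pia]
Visit Ivy → queue [Xiu, Ben, Pia]
Visit Xiu → queue [Ben, Pia]
Visit Ben → queue [Pia]
Visit Pia → queue []

Visit order: Uma, Bo, Eli, Lou, Omar, Zoe, Ava, Fay, Sam, Yul, Ada, Jae, Mae, Wes, Hana, Ivy, Xiu, Ben, Pia

Ada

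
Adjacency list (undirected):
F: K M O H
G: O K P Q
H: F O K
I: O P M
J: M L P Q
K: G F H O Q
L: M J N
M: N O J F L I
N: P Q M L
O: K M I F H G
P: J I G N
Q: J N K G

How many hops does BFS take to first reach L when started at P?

Level 0: P
Level 1: G, I, J, N
Level 2: K, L, M, O, Q
Level 3: F, H
L first appears at level 2.

2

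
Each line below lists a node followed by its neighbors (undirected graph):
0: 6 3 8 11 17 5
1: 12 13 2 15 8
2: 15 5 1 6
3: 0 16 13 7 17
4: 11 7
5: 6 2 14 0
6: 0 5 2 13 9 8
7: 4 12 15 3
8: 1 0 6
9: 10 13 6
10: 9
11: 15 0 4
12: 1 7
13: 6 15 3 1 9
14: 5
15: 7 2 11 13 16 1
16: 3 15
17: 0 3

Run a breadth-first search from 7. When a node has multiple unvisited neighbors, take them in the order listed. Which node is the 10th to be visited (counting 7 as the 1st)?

Visit 7; enqueue 4, 12, 15, 3 → queue [4, 12, 15, 3]
Visit 4; enqueue 11 → queue [12, 15, 3, 11]
Visit 12; enqueue 1 → queue [15, 3, 11, 1]
Visit 15; enqueue 2, 13, 16 → queue [3, 11, 1, 2, 13, 16]
Visit 3; enqueue 0, 17 → queue [11, 1, 2, 13, 16, 0, 17]
Visit 11 → queue [1, 2, 13, 16, 0, 17]
Visit 1; enqueue 8 → queue [2, 13, 16, 0, 17, 8]
Visit 2; enqueue 5, 6 → queue [13, 16, 0, 17, 8, 5, 6]
Visit 13; enqueue 9 → queue [16, 0, 17, 8, 5, 6, 9]
Visit 16 → queue [0, 17, 8, 5, 6, 9]
Visit 0 → queue [17, 8, 5, 6, 9]
Visit 17 → queue [8, 5, 6, 9]
Visit 8 → queue [5, 6, 9]
Visit 5; enqueue 14 → queue [6, 9, 14]
Visit 6 → queue [9, 14]
Visit 9; enqueue 10 → queue [14, 10]
Visit 14 → queue [10]
Visit 10 → queue []

Visit order: 7, 4, 12, 15, 3, 11, 1, 2, 13, 16, 0, 17, 8, 5, 6, 9, 14, 10

16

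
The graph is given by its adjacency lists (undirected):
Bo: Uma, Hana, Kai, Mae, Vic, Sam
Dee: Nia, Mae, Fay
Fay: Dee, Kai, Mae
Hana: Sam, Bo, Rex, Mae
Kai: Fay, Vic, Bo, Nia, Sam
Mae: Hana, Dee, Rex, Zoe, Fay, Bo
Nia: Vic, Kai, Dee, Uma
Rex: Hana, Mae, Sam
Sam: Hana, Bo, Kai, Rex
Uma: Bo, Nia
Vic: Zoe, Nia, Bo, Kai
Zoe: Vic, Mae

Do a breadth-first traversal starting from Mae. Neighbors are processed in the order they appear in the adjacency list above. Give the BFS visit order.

Mae → Hana → Dee → Rex → Zoe → Fay → Bo → Sam → Nia → Vic → Kai → Uma

Visit Mae; enqueue Hana, Dee, Rex, Zoe, Fay, Bo → queue [Hana, Dee, Rex, Zoe, Fay, Bo]
Visit Hana; enqueue Sam → queue [Dee, Rex, Zoe, Fay, Bo, Sam]
Visit Dee; enqueue Nia → queue [Rex, Zoe, Fay, Bo, Sam, Nia]
Visit Rex → queue [Zoe, Fay, Bo, Sam, Nia]
Visit Zoe; enqueue Vic → queue [Fay, Bo, Sam, Nia, Vic]
Visit Fay; enqueue Kai → queue [Bo, Sam, Nia, Vic, Kai]
Visit Bo; enqueue Uma → queue [Sam, Nia, Vic, Kai, Uma]
Visit Sam → queue [Nia, Vic, Kai, Uma]
Visit Nia → queue [Vic, Kai, Uma]
Visit Vic → queue [Kai, Uma]
Visit Kai → queue [Uma]
Visit Uma → queue []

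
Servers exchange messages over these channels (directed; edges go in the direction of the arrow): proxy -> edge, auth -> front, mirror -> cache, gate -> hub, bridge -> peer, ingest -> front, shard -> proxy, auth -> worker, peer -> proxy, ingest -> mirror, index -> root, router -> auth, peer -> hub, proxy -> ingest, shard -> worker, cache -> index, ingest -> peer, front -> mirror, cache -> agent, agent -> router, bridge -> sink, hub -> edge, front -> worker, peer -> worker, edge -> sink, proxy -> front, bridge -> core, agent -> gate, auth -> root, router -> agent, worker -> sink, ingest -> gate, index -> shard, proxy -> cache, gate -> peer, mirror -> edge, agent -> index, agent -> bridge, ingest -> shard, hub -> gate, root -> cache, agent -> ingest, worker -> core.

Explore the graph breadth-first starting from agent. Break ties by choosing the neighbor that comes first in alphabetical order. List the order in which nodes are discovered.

agent → bridge → gate → index → ingest → router → core → peer → sink → hub → root → shard → front → mirror → auth → proxy → worker → edge → cache

Visit agent; enqueue bridge, gate, index, ingest, router → queue [bridge, gate, index, ingest, router]
Visit bridge; enqueue core, peer, sink → queue [gate, index, ingest, router, core, peer, sink]
Visit gate; enqueue hub → queue [index, ingest, router, core, peer, sink, hub]
Visit index; enqueue root, shard → queue [ingest, router, core, peer, sink, hub, root, shard]
Visit ingest; enqueue front, mirror → queue [router, core, peer, sink, hub, root, shard, front, mirror]
Visit router; enqueue auth → queue [core, peer, sink, hub, root, shard, front, mirror, auth]
Visit core → queue [peer, sink, hub, root, shard, front, mirror, auth]
Visit peer; enqueue proxy, worker → queue [sink, hub, root, shard, front, mirror, auth, proxy, worker]
Visit sink → queue [hub, root, shard, front, mirror, auth, proxy, worker]
Visit hub; enqueue edge → queue [root, shard, front, mirror, auth, proxy, worker, edge]
Visit root; enqueue cache → queue [shard, front, mirror, auth, proxy, worker, edge, cache]
Visit shard → queue [front, mirror, auth, proxy, worker, edge, cache]
Visit front → queue [mirror, auth, proxy, worker, edge, cache]
Visit mirror → queue [auth, proxy, worker, edge, cache]
Visit auth → queue [proxy, worker, edge, cache]
Visit proxy → queue [worker, edge, cache]
Visit worker → queue [edge, cache]
Visit edge → queue [cache]
Visit cache → queue []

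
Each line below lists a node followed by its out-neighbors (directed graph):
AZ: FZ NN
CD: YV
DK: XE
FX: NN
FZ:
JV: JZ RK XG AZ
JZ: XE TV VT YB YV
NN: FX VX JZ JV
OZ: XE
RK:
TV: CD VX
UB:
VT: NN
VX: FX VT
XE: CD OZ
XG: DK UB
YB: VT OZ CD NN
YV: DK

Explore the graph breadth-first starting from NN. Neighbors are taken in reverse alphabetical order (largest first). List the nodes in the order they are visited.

NN, VX, JZ, JV, FX, VT, YV, YB, XE, TV, XG, RK, AZ, DK, OZ, CD, UB, FZ

Visit NN; enqueue VX, JZ, JV, FX → queue [VX, JZ, JV, FX]
Visit VX; enqueue VT → queue [JZ, JV, FX, VT]
Visit JZ; enqueue YV, YB, XE, TV → queue [JV, FX, VT, YV, YB, XE, TV]
Visit JV; enqueue XG, RK, AZ → queue [FX, VT, YV, YB, XE, TV, XG, RK, AZ]
Visit FX → queue [VT, YV, YB, XE, TV, XG, RK, AZ]
Visit VT → queue [YV, YB, XE, TV, XG, RK, AZ]
Visit YV; enqueue DK → queue [YB, XE, TV, XG, RK, AZ, DK]
Visit YB; enqueue OZ, CD → queue [XE, TV, XG, RK, AZ, DK, OZ, CD]
Visit XE → queue [TV, XG, RK, AZ, DK, OZ, CD]
Visit TV → queue [XG, RK, AZ, DK, OZ, CD]
Visit XG; enqueue UB → queue [RK, AZ, DK, OZ, CD, UB]
Visit RK → queue [AZ, DK, OZ, CD, UB]
Visit AZ; enqueue FZ → queue [DK, OZ, CD, UB, FZ]
Visit DK → queue [OZ, CD, UB, FZ]
Visit OZ → queue [CD, UB, FZ]
Visit CD → queue [UB, FZ]
Visit UB → queue [FZ]
Visit FZ → queue []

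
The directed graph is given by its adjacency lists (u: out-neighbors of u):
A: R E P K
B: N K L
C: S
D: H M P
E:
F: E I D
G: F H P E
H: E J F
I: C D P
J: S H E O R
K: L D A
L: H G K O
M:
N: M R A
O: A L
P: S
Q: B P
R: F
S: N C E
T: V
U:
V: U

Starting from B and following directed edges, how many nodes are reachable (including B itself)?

BFS from B visits: B, N, K, L, M, R, A, D, H, G, O, F, E, P, J, I, S, C
Reachable nodes: 18 of 22 total.

18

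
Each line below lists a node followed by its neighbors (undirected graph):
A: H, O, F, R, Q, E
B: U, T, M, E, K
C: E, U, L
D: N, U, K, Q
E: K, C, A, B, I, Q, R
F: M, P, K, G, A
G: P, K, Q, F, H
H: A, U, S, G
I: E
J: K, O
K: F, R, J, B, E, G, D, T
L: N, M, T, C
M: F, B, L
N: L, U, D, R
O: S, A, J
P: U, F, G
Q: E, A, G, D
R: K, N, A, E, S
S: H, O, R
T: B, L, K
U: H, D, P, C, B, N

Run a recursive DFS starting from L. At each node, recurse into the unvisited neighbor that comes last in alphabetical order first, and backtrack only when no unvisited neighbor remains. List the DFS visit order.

Visit L
L → T
T → K
K → R
R → S
S → O
O → J
O → A
A → Q
Q → G
G → P
P → U
U → N
N → D
U → H
U → C
C → E
E → I
E → B
B → M
M → F

L, T, K, R, S, O, J, A, Q, G, P, U, N, D, H, C, E, I, B, M, F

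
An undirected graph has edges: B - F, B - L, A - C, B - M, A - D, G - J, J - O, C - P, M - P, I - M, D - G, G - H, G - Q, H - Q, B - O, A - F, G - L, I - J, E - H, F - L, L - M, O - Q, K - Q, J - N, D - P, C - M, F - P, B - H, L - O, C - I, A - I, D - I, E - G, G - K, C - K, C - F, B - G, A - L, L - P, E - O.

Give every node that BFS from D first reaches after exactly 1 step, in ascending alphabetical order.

A, G, I, P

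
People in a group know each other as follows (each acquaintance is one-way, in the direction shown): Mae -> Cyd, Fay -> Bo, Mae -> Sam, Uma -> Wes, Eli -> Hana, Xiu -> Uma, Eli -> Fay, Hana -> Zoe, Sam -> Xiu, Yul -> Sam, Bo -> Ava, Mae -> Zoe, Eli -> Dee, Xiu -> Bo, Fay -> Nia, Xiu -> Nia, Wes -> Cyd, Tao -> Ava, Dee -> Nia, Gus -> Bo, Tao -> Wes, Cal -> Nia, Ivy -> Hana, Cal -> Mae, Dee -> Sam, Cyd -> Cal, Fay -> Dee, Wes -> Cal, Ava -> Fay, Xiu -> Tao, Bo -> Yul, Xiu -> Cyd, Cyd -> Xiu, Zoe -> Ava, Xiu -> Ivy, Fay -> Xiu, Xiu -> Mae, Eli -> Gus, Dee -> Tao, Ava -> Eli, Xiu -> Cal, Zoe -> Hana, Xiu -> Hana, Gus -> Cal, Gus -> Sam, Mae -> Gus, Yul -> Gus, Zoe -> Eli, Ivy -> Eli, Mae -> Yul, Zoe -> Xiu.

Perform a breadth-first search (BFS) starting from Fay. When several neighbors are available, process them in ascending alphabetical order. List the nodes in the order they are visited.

Fay -> Bo -> Dee -> Nia -> Xiu -> Ava -> Yul -> Sam -> Tao -> Cal -> Cyd -> Hana -> Ivy -> Mae -> Uma -> Eli -> Gus -> Wes -> Zoe

Visit Fay; enqueue Bo, Dee, Nia, Xiu → queue [Bo, Dee, Nia, Xiu]
Visit Bo; enqueue Ava, Yul → queue [Dee, Nia, Xiu, Ava, Yul]
Visit Dee; enqueue Sam, Tao → queue [Nia, Xiu, Ava, Yul, Sam, Tao]
Visit Nia → queue [Xiu, Ava, Yul, Sam, Tao]
Visit Xiu; enqueue Cal, Cyd, Hana, Ivy, Mae, Uma → queue [Ava, Yul, Sam, Tao, Cal, Cyd, Hana, Ivy, Mae, Uma]
Visit Ava; enqueue Eli → queue [Yul, Sam, Tao, Cal, Cyd, Hana, Ivy, Mae, Uma, Eli]
Visit Yul; enqueue Gus → queue [Sam, Tao, Cal, Cyd, Hana, Ivy, Mae, Uma, Eli, Gus]
Visit Sam → queue [Tao, Cal, Cyd, Hana, Ivy, Mae, Uma, Eli, Gus]
Visit Tao; enqueue Wes → queue [Cal, Cyd, Hana, Ivy, Mae, Uma, Eli, Gus, Wes]
Visit Cal → queue [Cyd, Hana, Ivy, Mae, Uma, Eli, Gus, Wes]
Visit Cyd → queue [Hana, Ivy, Mae, Uma, Eli, Gus, Wes]
Visit Hana; enqueue Zoe → queue [Ivy, Mae, Uma, Eli, Gus, Wes, Zoe]
Visit Ivy → queue [Mae, Uma, Eli, Gus, Wes, Zoe]
Visit Mae → queue [Uma, Eli, Gus, Wes, Zoe]
Visit Uma → queue [Eli, Gus, Wes, Zoe]
Visit Eli → queue [Gus, Wes, Zoe]
Visit Gus → queue [Wes, Zoe]
Visit Wes → queue [Zoe]
Visit Zoe → queue []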